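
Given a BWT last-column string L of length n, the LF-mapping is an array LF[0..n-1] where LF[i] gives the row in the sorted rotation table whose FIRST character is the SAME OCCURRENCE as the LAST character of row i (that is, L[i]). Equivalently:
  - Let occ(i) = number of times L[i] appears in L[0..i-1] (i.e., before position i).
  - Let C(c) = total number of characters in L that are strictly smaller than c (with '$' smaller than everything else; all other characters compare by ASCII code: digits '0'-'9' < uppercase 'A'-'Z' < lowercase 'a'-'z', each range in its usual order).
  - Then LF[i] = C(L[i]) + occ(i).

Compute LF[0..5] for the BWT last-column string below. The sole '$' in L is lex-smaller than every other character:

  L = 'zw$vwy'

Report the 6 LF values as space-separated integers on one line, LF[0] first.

Answer: 5 2 0 1 3 4

Derivation:
Char counts: '$':1, 'v':1, 'w':2, 'y':1, 'z':1
C (first-col start): C('$')=0, C('v')=1, C('w')=2, C('y')=4, C('z')=5
L[0]='z': occ=0, LF[0]=C('z')+0=5+0=5
L[1]='w': occ=0, LF[1]=C('w')+0=2+0=2
L[2]='$': occ=0, LF[2]=C('$')+0=0+0=0
L[3]='v': occ=0, LF[3]=C('v')+0=1+0=1
L[4]='w': occ=1, LF[4]=C('w')+1=2+1=3
L[5]='y': occ=0, LF[5]=C('y')+0=4+0=4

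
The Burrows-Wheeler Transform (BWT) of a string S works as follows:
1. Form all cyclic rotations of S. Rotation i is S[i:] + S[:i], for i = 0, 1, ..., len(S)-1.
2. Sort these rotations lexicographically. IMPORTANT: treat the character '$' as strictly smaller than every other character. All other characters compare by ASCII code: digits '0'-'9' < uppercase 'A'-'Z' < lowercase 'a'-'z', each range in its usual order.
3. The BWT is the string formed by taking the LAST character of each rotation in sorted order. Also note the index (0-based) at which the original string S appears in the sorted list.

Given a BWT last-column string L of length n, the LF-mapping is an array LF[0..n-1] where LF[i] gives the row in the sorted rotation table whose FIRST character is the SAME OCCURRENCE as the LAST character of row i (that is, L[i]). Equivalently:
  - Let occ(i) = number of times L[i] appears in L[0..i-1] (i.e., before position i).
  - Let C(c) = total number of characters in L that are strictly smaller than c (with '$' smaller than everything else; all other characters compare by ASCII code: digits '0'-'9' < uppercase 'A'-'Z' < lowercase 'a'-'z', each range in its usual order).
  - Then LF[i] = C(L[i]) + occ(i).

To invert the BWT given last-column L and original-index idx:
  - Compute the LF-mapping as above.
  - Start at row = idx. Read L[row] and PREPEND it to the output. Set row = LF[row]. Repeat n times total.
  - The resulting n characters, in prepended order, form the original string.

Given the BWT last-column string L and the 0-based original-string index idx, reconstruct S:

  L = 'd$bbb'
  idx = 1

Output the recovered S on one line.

Answer: bbbd$

Derivation:
LF mapping: 4 0 1 2 3
Walk LF starting at row 1, prepending L[row]:
  step 1: row=1, L[1]='$', prepend. Next row=LF[1]=0
  step 2: row=0, L[0]='d', prepend. Next row=LF[0]=4
  step 3: row=4, L[4]='b', prepend. Next row=LF[4]=3
  step 4: row=3, L[3]='b', prepend. Next row=LF[3]=2
  step 5: row=2, L[2]='b', prepend. Next row=LF[2]=1
Reversed output: bbbd$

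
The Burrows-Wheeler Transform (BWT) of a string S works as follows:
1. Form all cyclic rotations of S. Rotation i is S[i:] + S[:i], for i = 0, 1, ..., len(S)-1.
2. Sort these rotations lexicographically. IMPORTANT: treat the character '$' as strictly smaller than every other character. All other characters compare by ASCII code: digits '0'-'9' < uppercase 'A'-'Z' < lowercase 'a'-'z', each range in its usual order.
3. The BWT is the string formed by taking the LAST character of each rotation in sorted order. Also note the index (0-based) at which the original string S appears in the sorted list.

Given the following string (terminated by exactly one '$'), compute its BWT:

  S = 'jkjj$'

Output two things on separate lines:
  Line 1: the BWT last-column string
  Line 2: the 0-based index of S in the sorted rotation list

All 5 rotations (rotation i = S[i:]+S[:i]):
  rot[0] = jkjj$
  rot[1] = kjj$j
  rot[2] = jj$jk
  rot[3] = j$jkj
  rot[4] = $jkjj
Sorted (with $ < everything):
  sorted[0] = $jkjj  (last char: 'j')
  sorted[1] = j$jkj  (last char: 'j')
  sorted[2] = jj$jk  (last char: 'k')
  sorted[3] = jkjj$  (last char: '$')
  sorted[4] = kjj$j  (last char: 'j')
Last column: jjk$j
Original string S is at sorted index 3

Answer: jjk$j
3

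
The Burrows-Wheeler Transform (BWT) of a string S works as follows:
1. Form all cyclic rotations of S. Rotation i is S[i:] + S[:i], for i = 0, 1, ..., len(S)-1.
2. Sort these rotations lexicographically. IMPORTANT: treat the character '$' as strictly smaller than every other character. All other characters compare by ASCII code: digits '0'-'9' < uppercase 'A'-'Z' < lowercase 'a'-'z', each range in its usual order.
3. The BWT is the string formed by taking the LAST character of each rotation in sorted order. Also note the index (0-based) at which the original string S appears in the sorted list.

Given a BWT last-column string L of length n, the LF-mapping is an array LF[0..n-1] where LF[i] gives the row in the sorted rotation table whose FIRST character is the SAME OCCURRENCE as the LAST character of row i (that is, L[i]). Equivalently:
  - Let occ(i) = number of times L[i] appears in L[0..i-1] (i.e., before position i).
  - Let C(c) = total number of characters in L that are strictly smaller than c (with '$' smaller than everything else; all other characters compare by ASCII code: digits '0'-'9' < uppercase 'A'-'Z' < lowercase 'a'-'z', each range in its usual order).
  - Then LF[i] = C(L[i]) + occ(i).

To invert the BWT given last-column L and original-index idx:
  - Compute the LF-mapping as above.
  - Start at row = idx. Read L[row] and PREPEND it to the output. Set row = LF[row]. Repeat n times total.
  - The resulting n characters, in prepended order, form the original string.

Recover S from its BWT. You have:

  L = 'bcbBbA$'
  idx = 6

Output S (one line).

LF mapping: 3 6 4 2 5 1 0
Walk LF starting at row 6, prepending L[row]:
  step 1: row=6, L[6]='$', prepend. Next row=LF[6]=0
  step 2: row=0, L[0]='b', prepend. Next row=LF[0]=3
  step 3: row=3, L[3]='B', prepend. Next row=LF[3]=2
  step 4: row=2, L[2]='b', prepend. Next row=LF[2]=4
  step 5: row=4, L[4]='b', prepend. Next row=LF[4]=5
  step 6: row=5, L[5]='A', prepend. Next row=LF[5]=1
  step 7: row=1, L[1]='c', prepend. Next row=LF[1]=6
Reversed output: cAbbBb$

Answer: cAbbBb$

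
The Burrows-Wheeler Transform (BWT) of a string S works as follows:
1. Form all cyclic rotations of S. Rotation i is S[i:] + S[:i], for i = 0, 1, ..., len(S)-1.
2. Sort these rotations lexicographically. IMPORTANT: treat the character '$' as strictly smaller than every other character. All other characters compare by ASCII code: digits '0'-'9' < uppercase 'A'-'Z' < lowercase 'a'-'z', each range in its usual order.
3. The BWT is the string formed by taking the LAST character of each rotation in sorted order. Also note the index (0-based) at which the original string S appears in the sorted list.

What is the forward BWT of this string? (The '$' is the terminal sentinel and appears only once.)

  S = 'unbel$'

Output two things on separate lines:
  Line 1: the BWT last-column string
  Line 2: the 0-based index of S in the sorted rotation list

Answer: lnbeu$
5

Derivation:
All 6 rotations (rotation i = S[i:]+S[:i]):
  rot[0] = unbel$
  rot[1] = nbel$u
  rot[2] = bel$un
  rot[3] = el$unb
  rot[4] = l$unbe
  rot[5] = $unbel
Sorted (with $ < everything):
  sorted[0] = $unbel  (last char: 'l')
  sorted[1] = bel$un  (last char: 'n')
  sorted[2] = el$unb  (last char: 'b')
  sorted[3] = l$unbe  (last char: 'e')
  sorted[4] = nbel$u  (last char: 'u')
  sorted[5] = unbel$  (last char: '$')
Last column: lnbeu$
Original string S is at sorted index 5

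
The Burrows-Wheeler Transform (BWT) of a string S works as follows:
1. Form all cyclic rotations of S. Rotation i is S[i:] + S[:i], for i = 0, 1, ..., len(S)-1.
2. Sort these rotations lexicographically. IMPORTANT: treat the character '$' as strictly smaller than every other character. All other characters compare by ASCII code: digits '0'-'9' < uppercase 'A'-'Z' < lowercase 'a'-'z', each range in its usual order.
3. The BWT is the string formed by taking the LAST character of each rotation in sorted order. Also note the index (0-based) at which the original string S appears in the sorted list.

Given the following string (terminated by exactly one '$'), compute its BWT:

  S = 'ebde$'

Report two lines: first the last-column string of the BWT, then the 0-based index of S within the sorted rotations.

Answer: eebd$
4

Derivation:
All 5 rotations (rotation i = S[i:]+S[:i]):
  rot[0] = ebde$
  rot[1] = bde$e
  rot[2] = de$eb
  rot[3] = e$ebd
  rot[4] = $ebde
Sorted (with $ < everything):
  sorted[0] = $ebde  (last char: 'e')
  sorted[1] = bde$e  (last char: 'e')
  sorted[2] = de$eb  (last char: 'b')
  sorted[3] = e$ebd  (last char: 'd')
  sorted[4] = ebde$  (last char: '$')
Last column: eebd$
Original string S is at sorted index 4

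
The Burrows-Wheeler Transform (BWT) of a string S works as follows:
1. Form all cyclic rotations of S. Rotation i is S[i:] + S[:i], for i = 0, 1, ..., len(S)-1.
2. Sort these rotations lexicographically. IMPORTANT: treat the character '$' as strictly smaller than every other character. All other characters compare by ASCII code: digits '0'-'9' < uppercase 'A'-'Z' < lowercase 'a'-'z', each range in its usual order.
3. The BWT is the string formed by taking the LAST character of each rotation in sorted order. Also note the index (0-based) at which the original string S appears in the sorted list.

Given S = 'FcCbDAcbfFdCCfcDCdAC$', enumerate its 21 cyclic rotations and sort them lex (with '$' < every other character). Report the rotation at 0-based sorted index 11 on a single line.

All 21 rotations (rotation i = S[i:]+S[:i]):
  rot[0] = FcCbDAcbfFdCCfcDCdAC$
  rot[1] = cCbDAcbfFdCCfcDCdAC$F
  rot[2] = CbDAcbfFdCCfcDCdAC$Fc
  rot[3] = bDAcbfFdCCfcDCdAC$FcC
  rot[4] = DAcbfFdCCfcDCdAC$FcCb
  rot[5] = AcbfFdCCfcDCdAC$FcCbD
  rot[6] = cbfFdCCfcDCdAC$FcCbDA
  rot[7] = bfFdCCfcDCdAC$FcCbDAc
  rot[8] = fFdCCfcDCdAC$FcCbDAcb
  rot[9] = FdCCfcDCdAC$FcCbDAcbf
  rot[10] = dCCfcDCdAC$FcCbDAcbfF
  rot[11] = CCfcDCdAC$FcCbDAcbfFd
  rot[12] = CfcDCdAC$FcCbDAcbfFdC
  rot[13] = fcDCdAC$FcCbDAcbfFdCC
  rot[14] = cDCdAC$FcCbDAcbfFdCCf
  rot[15] = DCdAC$FcCbDAcbfFdCCfc
  rot[16] = CdAC$FcCbDAcbfFdCCfcD
  rot[17] = dAC$FcCbDAcbfFdCCfcDC
  rot[18] = AC$FcCbDAcbfFdCCfcDCd
  rot[19] = C$FcCbDAcbfFdCCfcDCdA
  rot[20] = $FcCbDAcbfFdCCfcDCdAC
Sorted (with $ < everything):
  sorted[0] = $FcCbDAcbfFdCCfcDCdAC
  sorted[1] = AC$FcCbDAcbfFdCCfcDCd
  sorted[2] = AcbfFdCCfcDCdAC$FcCbD
  sorted[3] = C$FcCbDAcbfFdCCfcDCdA
  sorted[4] = CCfcDCdAC$FcCbDAcbfFd
  sorted[5] = CbDAcbfFdCCfcDCdAC$Fc
  sorted[6] = CdAC$FcCbDAcbfFdCCfcD
  sorted[7] = CfcDCdAC$FcCbDAcbfFdC
  sorted[8] = DAcbfFdCCfcDCdAC$FcCb
  sorted[9] = DCdAC$FcCbDAcbfFdCCfc
  sorted[10] = FcCbDAcbfFdCCfcDCdAC$
  sorted[11] = FdCCfcDCdAC$FcCbDAcbf
  sorted[12] = bDAcbfFdCCfcDCdAC$FcC
  sorted[13] = bfFdCCfcDCdAC$FcCbDAc
  sorted[14] = cCbDAcbfFdCCfcDCdAC$F
  sorted[15] = cDCdAC$FcCbDAcbfFdCCf
  sorted[16] = cbfFdCCfcDCdAC$FcCbDA
  sorted[17] = dAC$FcCbDAcbfFdCCfcDC
  sorted[18] = dCCfcDCdAC$FcCbDAcbfF
  sorted[19] = fFdCCfcDCdAC$FcCbDAcb
  sorted[20] = fcDCdAC$FcCbDAcbfFdCC
sorted[11] = FdCCfcDCdAC$FcCbDAcbf

Answer: FdCCfcDCdAC$FcCbDAcbf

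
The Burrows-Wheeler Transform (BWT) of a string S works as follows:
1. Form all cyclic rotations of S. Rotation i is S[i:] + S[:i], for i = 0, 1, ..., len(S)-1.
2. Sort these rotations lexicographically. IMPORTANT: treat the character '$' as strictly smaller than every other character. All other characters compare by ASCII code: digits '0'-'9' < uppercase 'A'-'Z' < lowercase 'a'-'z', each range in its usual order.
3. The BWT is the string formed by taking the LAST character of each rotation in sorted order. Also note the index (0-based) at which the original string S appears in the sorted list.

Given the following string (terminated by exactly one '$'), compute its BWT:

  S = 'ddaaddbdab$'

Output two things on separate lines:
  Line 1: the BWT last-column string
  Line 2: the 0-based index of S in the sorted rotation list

All 11 rotations (rotation i = S[i:]+S[:i]):
  rot[0] = ddaaddbdab$
  rot[1] = daaddbdab$d
  rot[2] = aaddbdab$dd
  rot[3] = addbdab$dda
  rot[4] = ddbdab$ddaa
  rot[5] = dbdab$ddaad
  rot[6] = bdab$ddaadd
  rot[7] = dab$ddaaddb
  rot[8] = ab$ddaaddbd
  rot[9] = b$ddaaddbda
  rot[10] = $ddaaddbdab
Sorted (with $ < everything):
  sorted[0] = $ddaaddbdab  (last char: 'b')
  sorted[1] = aaddbdab$dd  (last char: 'd')
  sorted[2] = ab$ddaaddbd  (last char: 'd')
  sorted[3] = addbdab$dda  (last char: 'a')
  sorted[4] = b$ddaaddbda  (last char: 'a')
  sorted[5] = bdab$ddaadd  (last char: 'd')
  sorted[6] = daaddbdab$d  (last char: 'd')
  sorted[7] = dab$ddaaddb  (last char: 'b')
  sorted[8] = dbdab$ddaad  (last char: 'd')
  sorted[9] = ddaaddbdab$  (last char: '$')
  sorted[10] = ddbdab$ddaa  (last char: 'a')
Last column: bddaaddbd$a
Original string S is at sorted index 9

Answer: bddaaddbd$a
9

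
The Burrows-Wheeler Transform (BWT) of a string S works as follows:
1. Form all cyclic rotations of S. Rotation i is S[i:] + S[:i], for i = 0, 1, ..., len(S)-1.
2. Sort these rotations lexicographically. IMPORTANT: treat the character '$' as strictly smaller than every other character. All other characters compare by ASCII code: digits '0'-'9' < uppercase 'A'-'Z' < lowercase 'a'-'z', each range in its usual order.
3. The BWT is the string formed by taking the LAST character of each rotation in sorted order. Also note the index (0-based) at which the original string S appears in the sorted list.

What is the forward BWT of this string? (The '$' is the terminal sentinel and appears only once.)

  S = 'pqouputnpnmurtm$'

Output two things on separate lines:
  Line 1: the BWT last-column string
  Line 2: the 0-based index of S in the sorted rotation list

Answer: mtnptqn$upuruomp
7

Derivation:
All 16 rotations (rotation i = S[i:]+S[:i]):
  rot[0] = pqouputnpnmurtm$
  rot[1] = qouputnpnmurtm$p
  rot[2] = ouputnpnmurtm$pq
  rot[3] = uputnpnmurtm$pqo
  rot[4] = putnpnmurtm$pqou
  rot[5] = utnpnmurtm$pqoup
  rot[6] = tnpnmurtm$pqoupu
  rot[7] = npnmurtm$pqouput
  rot[8] = pnmurtm$pqouputn
  rot[9] = nmurtm$pqouputnp
  rot[10] = murtm$pqouputnpn
  rot[11] = urtm$pqouputnpnm
  rot[12] = rtm$pqouputnpnmu
  rot[13] = tm$pqouputnpnmur
  rot[14] = m$pqouputnpnmurt
  rot[15] = $pqouputnpnmurtm
Sorted (with $ < everything):
  sorted[0] = $pqouputnpnmurtm  (last char: 'm')
  sorted[1] = m$pqouputnpnmurt  (last char: 't')
  sorted[2] = murtm$pqouputnpn  (last char: 'n')
  sorted[3] = nmurtm$pqouputnp  (last char: 'p')
  sorted[4] = npnmurtm$pqouput  (last char: 't')
  sorted[5] = ouputnpnmurtm$pq  (last char: 'q')
  sorted[6] = pnmurtm$pqouputn  (last char: 'n')
  sorted[7] = pqouputnpnmurtm$  (last char: '$')
  sorted[8] = putnpnmurtm$pqou  (last char: 'u')
  sorted[9] = qouputnpnmurtm$p  (last char: 'p')
  sorted[10] = rtm$pqouputnpnmu  (last char: 'u')
  sorted[11] = tm$pqouputnpnmur  (last char: 'r')
  sorted[12] = tnpnmurtm$pqoupu  (last char: 'u')
  sorted[13] = uputnpnmurtm$pqo  (last char: 'o')
  sorted[14] = urtm$pqouputnpnm  (last char: 'm')
  sorted[15] = utnpnmurtm$pqoup  (last char: 'p')
Last column: mtnptqn$upuruomp
Original string S is at sorted index 7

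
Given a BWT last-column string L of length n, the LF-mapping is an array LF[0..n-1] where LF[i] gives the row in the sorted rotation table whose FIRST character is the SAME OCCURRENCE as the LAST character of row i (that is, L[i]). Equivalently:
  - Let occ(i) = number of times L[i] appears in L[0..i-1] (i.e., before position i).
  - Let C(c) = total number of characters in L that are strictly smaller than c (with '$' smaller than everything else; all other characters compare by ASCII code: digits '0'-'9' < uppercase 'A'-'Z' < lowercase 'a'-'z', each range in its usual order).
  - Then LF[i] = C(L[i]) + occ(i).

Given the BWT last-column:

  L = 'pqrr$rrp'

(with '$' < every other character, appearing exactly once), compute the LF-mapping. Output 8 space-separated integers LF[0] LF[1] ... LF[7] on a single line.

Answer: 1 3 4 5 0 6 7 2

Derivation:
Char counts: '$':1, 'p':2, 'q':1, 'r':4
C (first-col start): C('$')=0, C('p')=1, C('q')=3, C('r')=4
L[0]='p': occ=0, LF[0]=C('p')+0=1+0=1
L[1]='q': occ=0, LF[1]=C('q')+0=3+0=3
L[2]='r': occ=0, LF[2]=C('r')+0=4+0=4
L[3]='r': occ=1, LF[3]=C('r')+1=4+1=5
L[4]='$': occ=0, LF[4]=C('$')+0=0+0=0
L[5]='r': occ=2, LF[5]=C('r')+2=4+2=6
L[6]='r': occ=3, LF[6]=C('r')+3=4+3=7
L[7]='p': occ=1, LF[7]=C('p')+1=1+1=2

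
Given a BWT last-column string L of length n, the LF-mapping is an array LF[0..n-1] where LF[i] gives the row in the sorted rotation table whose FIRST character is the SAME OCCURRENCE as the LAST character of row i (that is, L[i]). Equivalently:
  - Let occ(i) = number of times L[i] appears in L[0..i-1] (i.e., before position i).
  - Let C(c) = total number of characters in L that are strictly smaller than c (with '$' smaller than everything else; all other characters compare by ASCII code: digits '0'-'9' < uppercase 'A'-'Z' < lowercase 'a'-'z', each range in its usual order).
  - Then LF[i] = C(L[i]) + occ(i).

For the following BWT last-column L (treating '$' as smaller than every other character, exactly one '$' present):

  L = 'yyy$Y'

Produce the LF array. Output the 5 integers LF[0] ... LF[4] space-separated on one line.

Char counts: '$':1, 'Y':1, 'y':3
C (first-col start): C('$')=0, C('Y')=1, C('y')=2
L[0]='y': occ=0, LF[0]=C('y')+0=2+0=2
L[1]='y': occ=1, LF[1]=C('y')+1=2+1=3
L[2]='y': occ=2, LF[2]=C('y')+2=2+2=4
L[3]='$': occ=0, LF[3]=C('$')+0=0+0=0
L[4]='Y': occ=0, LF[4]=C('Y')+0=1+0=1

Answer: 2 3 4 0 1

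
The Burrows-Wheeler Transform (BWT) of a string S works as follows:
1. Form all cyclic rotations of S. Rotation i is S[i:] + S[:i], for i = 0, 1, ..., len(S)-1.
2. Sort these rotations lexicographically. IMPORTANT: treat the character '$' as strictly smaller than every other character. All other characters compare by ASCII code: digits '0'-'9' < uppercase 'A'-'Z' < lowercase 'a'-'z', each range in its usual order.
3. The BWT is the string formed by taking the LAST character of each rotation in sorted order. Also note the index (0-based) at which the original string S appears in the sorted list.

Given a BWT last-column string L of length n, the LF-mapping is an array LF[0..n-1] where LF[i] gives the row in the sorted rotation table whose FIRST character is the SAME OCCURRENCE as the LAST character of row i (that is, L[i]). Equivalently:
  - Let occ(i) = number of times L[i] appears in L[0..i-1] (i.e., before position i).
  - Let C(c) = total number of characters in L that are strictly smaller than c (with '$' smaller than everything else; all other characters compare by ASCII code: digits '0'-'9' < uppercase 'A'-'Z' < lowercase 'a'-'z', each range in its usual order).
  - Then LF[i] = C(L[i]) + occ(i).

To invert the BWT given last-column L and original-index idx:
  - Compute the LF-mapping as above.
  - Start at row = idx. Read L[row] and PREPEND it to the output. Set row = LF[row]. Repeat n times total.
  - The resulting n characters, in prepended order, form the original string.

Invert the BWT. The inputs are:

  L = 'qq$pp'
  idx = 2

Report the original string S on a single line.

Answer: pqpq$

Derivation:
LF mapping: 3 4 0 1 2
Walk LF starting at row 2, prepending L[row]:
  step 1: row=2, L[2]='$', prepend. Next row=LF[2]=0
  step 2: row=0, L[0]='q', prepend. Next row=LF[0]=3
  step 3: row=3, L[3]='p', prepend. Next row=LF[3]=1
  step 4: row=1, L[1]='q', prepend. Next row=LF[1]=4
  step 5: row=4, L[4]='p', prepend. Next row=LF[4]=2
Reversed output: pqpq$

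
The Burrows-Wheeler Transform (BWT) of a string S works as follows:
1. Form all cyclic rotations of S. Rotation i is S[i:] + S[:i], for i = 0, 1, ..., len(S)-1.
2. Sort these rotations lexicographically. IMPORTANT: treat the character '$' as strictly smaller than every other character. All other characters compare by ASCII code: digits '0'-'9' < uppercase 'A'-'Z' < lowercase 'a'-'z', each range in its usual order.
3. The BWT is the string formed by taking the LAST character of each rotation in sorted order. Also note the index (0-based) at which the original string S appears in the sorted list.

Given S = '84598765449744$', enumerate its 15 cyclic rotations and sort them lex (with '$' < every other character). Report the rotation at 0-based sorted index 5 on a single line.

All 15 rotations (rotation i = S[i:]+S[:i]):
  rot[0] = 84598765449744$
  rot[1] = 4598765449744$8
  rot[2] = 598765449744$84
  rot[3] = 98765449744$845
  rot[4] = 8765449744$8459
  rot[5] = 765449744$84598
  rot[6] = 65449744$845987
  rot[7] = 5449744$8459876
  rot[8] = 449744$84598765
  rot[9] = 49744$845987654
  rot[10] = 9744$8459876544
  rot[11] = 744$84598765449
  rot[12] = 44$845987654497
  rot[13] = 4$8459876544974
  rot[14] = $84598765449744
Sorted (with $ < everything):
  sorted[0] = $84598765449744
  sorted[1] = 4$8459876544974
  sorted[2] = 44$845987654497
  sorted[3] = 449744$84598765
  sorted[4] = 4598765449744$8
  sorted[5] = 49744$845987654
  sorted[6] = 5449744$8459876
  sorted[7] = 598765449744$84
  sorted[8] = 65449744$845987
  sorted[9] = 744$84598765449
  sorted[10] = 765449744$84598
  sorted[11] = 84598765449744$
  sorted[12] = 8765449744$8459
  sorted[13] = 9744$8459876544
  sorted[14] = 98765449744$845
sorted[5] = 49744$845987654

Answer: 49744$845987654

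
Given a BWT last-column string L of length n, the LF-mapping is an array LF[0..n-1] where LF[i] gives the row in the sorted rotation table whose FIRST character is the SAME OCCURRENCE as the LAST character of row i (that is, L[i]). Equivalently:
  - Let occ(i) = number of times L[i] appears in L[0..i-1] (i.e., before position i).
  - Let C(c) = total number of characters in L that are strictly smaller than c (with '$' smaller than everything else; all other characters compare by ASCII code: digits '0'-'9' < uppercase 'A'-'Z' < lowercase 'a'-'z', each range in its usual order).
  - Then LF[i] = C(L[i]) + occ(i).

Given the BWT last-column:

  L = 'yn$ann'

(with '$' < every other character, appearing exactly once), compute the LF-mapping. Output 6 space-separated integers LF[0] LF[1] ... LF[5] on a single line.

Answer: 5 2 0 1 3 4

Derivation:
Char counts: '$':1, 'a':1, 'n':3, 'y':1
C (first-col start): C('$')=0, C('a')=1, C('n')=2, C('y')=5
L[0]='y': occ=0, LF[0]=C('y')+0=5+0=5
L[1]='n': occ=0, LF[1]=C('n')+0=2+0=2
L[2]='$': occ=0, LF[2]=C('$')+0=0+0=0
L[3]='a': occ=0, LF[3]=C('a')+0=1+0=1
L[4]='n': occ=1, LF[4]=C('n')+1=2+1=3
L[5]='n': occ=2, LF[5]=C('n')+2=2+2=4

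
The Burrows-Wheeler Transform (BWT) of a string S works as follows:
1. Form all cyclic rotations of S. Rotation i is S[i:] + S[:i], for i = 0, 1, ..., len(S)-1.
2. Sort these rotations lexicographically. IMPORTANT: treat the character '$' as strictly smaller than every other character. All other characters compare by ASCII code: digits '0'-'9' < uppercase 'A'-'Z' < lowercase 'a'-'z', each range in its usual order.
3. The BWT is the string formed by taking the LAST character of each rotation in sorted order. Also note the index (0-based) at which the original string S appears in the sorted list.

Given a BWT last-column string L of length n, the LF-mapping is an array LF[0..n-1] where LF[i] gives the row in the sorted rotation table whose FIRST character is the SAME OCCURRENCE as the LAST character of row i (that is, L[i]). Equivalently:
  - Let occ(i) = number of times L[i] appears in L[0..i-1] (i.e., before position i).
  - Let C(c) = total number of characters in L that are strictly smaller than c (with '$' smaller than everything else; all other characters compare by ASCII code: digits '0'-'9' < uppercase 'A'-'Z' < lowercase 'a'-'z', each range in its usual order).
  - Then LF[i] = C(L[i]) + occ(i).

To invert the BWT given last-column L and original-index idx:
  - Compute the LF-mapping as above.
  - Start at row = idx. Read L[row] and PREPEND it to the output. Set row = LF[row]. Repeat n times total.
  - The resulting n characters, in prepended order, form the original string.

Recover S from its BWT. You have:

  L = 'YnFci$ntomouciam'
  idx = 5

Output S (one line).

Answer: communicationFY$

Derivation:
LF mapping: 2 10 1 4 6 0 11 14 12 8 13 15 5 7 3 9
Walk LF starting at row 5, prepending L[row]:
  step 1: row=5, L[5]='$', prepend. Next row=LF[5]=0
  step 2: row=0, L[0]='Y', prepend. Next row=LF[0]=2
  step 3: row=2, L[2]='F', prepend. Next row=LF[2]=1
  step 4: row=1, L[1]='n', prepend. Next row=LF[1]=10
  step 5: row=10, L[10]='o', prepend. Next row=LF[10]=13
  step 6: row=13, L[13]='i', prepend. Next row=LF[13]=7
  step 7: row=7, L[7]='t', prepend. Next row=LF[7]=14
  step 8: row=14, L[14]='a', prepend. Next row=LF[14]=3
  step 9: row=3, L[3]='c', prepend. Next row=LF[3]=4
  step 10: row=4, L[4]='i', prepend. Next row=LF[4]=6
  step 11: row=6, L[6]='n', prepend. Next row=LF[6]=11
  step 12: row=11, L[11]='u', prepend. Next row=LF[11]=15
  step 13: row=15, L[15]='m', prepend. Next row=LF[15]=9
  step 14: row=9, L[9]='m', prepend. Next row=LF[9]=8
  step 15: row=8, L[8]='o', prepend. Next row=LF[8]=12
  step 16: row=12, L[12]='c', prepend. Next row=LF[12]=5
Reversed output: communicationFY$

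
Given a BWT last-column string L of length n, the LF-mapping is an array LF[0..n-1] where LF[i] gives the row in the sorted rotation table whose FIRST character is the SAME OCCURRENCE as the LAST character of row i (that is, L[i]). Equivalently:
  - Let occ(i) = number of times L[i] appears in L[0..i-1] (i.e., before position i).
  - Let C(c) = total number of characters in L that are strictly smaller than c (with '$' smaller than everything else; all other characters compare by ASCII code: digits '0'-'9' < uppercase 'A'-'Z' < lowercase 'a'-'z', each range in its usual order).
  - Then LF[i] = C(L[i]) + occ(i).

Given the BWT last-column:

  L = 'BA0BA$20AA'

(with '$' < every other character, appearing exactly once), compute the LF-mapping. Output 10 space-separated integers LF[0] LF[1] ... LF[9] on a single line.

Char counts: '$':1, '0':2, '2':1, 'A':4, 'B':2
C (first-col start): C('$')=0, C('0')=1, C('2')=3, C('A')=4, C('B')=8
L[0]='B': occ=0, LF[0]=C('B')+0=8+0=8
L[1]='A': occ=0, LF[1]=C('A')+0=4+0=4
L[2]='0': occ=0, LF[2]=C('0')+0=1+0=1
L[3]='B': occ=1, LF[3]=C('B')+1=8+1=9
L[4]='A': occ=1, LF[4]=C('A')+1=4+1=5
L[5]='$': occ=0, LF[5]=C('$')+0=0+0=0
L[6]='2': occ=0, LF[6]=C('2')+0=3+0=3
L[7]='0': occ=1, LF[7]=C('0')+1=1+1=2
L[8]='A': occ=2, LF[8]=C('A')+2=4+2=6
L[9]='A': occ=3, LF[9]=C('A')+3=4+3=7

Answer: 8 4 1 9 5 0 3 2 6 7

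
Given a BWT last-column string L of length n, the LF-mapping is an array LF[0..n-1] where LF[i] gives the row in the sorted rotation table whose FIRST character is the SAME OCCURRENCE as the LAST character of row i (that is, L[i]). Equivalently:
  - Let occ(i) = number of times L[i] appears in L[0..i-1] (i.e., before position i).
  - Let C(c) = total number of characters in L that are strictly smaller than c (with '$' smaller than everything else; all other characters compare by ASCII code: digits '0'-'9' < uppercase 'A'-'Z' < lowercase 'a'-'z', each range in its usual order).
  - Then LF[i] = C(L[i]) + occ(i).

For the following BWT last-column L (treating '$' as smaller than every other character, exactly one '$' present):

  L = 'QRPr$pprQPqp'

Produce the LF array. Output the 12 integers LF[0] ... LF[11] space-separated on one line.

Answer: 3 5 1 10 0 6 7 11 4 2 9 8

Derivation:
Char counts: '$':1, 'P':2, 'Q':2, 'R':1, 'p':3, 'q':1, 'r':2
C (first-col start): C('$')=0, C('P')=1, C('Q')=3, C('R')=5, C('p')=6, C('q')=9, C('r')=10
L[0]='Q': occ=0, LF[0]=C('Q')+0=3+0=3
L[1]='R': occ=0, LF[1]=C('R')+0=5+0=5
L[2]='P': occ=0, LF[2]=C('P')+0=1+0=1
L[3]='r': occ=0, LF[3]=C('r')+0=10+0=10
L[4]='$': occ=0, LF[4]=C('$')+0=0+0=0
L[5]='p': occ=0, LF[5]=C('p')+0=6+0=6
L[6]='p': occ=1, LF[6]=C('p')+1=6+1=7
L[7]='r': occ=1, LF[7]=C('r')+1=10+1=11
L[8]='Q': occ=1, LF[8]=C('Q')+1=3+1=4
L[9]='P': occ=1, LF[9]=C('P')+1=1+1=2
L[10]='q': occ=0, LF[10]=C('q')+0=9+0=9
L[11]='p': occ=2, LF[11]=C('p')+2=6+2=8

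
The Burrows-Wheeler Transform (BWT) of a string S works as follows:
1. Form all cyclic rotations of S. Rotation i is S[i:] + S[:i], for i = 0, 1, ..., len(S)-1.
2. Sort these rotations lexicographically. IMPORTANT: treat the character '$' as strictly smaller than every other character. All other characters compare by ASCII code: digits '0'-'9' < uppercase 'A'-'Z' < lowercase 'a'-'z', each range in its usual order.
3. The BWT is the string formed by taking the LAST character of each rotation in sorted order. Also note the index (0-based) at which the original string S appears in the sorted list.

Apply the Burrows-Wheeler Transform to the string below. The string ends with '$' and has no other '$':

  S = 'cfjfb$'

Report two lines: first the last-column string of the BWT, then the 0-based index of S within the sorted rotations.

All 6 rotations (rotation i = S[i:]+S[:i]):
  rot[0] = cfjfb$
  rot[1] = fjfb$c
  rot[2] = jfb$cf
  rot[3] = fb$cfj
  rot[4] = b$cfjf
  rot[5] = $cfjfb
Sorted (with $ < everything):
  sorted[0] = $cfjfb  (last char: 'b')
  sorted[1] = b$cfjf  (last char: 'f')
  sorted[2] = cfjfb$  (last char: '$')
  sorted[3] = fb$cfj  (last char: 'j')
  sorted[4] = fjfb$c  (last char: 'c')
  sorted[5] = jfb$cf  (last char: 'f')
Last column: bf$jcf
Original string S is at sorted index 2

Answer: bf$jcf
2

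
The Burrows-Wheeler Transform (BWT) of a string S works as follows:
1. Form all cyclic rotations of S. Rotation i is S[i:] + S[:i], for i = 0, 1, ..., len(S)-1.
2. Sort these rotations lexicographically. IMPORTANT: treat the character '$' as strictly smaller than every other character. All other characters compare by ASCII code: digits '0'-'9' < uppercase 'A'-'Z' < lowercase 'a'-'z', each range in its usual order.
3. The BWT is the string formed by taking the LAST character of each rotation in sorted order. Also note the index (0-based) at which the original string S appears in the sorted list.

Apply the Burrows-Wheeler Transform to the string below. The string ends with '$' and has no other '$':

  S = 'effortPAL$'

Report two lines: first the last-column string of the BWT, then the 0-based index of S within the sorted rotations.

All 10 rotations (rotation i = S[i:]+S[:i]):
  rot[0] = effortPAL$
  rot[1] = ffortPAL$e
  rot[2] = fortPAL$ef
  rot[3] = ortPAL$eff
  rot[4] = rtPAL$effo
  rot[5] = tPAL$effor
  rot[6] = PAL$effort
  rot[7] = AL$effortP
  rot[8] = L$effortPA
  rot[9] = $effortPAL
Sorted (with $ < everything):
  sorted[0] = $effortPAL  (last char: 'L')
  sorted[1] = AL$effortP  (last char: 'P')
  sorted[2] = L$effortPA  (last char: 'A')
  sorted[3] = PAL$effort  (last char: 't')
  sorted[4] = effortPAL$  (last char: '$')
  sorted[5] = ffortPAL$e  (last char: 'e')
  sorted[6] = fortPAL$ef  (last char: 'f')
  sorted[7] = ortPAL$eff  (last char: 'f')
  sorted[8] = rtPAL$effo  (last char: 'o')
  sorted[9] = tPAL$effor  (last char: 'r')
Last column: LPAt$effor
Original string S is at sorted index 4

Answer: LPAt$effor
4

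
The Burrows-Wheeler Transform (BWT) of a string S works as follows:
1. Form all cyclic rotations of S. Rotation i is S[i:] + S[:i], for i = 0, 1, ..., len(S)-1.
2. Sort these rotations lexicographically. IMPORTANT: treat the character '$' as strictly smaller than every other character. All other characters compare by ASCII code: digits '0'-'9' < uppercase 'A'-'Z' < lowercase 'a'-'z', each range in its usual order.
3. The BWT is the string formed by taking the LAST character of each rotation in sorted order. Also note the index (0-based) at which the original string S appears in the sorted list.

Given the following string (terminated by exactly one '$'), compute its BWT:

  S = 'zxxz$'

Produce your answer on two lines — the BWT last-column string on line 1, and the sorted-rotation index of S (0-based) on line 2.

All 5 rotations (rotation i = S[i:]+S[:i]):
  rot[0] = zxxz$
  rot[1] = xxz$z
  rot[2] = xz$zx
  rot[3] = z$zxx
  rot[4] = $zxxz
Sorted (with $ < everything):
  sorted[0] = $zxxz  (last char: 'z')
  sorted[1] = xxz$z  (last char: 'z')
  sorted[2] = xz$zx  (last char: 'x')
  sorted[3] = z$zxx  (last char: 'x')
  sorted[4] = zxxz$  (last char: '$')
Last column: zzxx$
Original string S is at sorted index 4

Answer: zzxx$
4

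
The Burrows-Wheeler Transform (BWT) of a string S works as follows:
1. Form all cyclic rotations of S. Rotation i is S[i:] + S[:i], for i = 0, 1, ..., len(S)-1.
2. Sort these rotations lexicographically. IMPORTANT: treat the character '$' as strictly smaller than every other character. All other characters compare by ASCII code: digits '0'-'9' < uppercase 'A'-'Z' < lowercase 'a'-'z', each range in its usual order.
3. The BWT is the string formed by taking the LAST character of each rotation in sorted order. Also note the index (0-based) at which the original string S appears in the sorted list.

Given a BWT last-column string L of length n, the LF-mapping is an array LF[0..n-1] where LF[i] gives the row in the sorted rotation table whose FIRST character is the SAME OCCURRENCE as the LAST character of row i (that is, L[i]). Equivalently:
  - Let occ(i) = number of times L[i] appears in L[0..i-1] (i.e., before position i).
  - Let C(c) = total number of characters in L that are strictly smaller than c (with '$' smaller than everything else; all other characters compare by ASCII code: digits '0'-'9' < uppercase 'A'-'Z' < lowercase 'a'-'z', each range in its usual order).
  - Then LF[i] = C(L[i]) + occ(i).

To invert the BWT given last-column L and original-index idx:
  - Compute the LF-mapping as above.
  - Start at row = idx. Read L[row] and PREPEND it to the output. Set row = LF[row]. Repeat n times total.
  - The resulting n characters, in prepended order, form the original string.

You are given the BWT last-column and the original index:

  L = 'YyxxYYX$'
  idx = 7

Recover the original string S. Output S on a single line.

LF mapping: 2 7 5 6 3 4 1 0
Walk LF starting at row 7, prepending L[row]:
  step 1: row=7, L[7]='$', prepend. Next row=LF[7]=0
  step 2: row=0, L[0]='Y', prepend. Next row=LF[0]=2
  step 3: row=2, L[2]='x', prepend. Next row=LF[2]=5
  step 4: row=5, L[5]='Y', prepend. Next row=LF[5]=4
  step 5: row=4, L[4]='Y', prepend. Next row=LF[4]=3
  step 6: row=3, L[3]='x', prepend. Next row=LF[3]=6
  step 7: row=6, L[6]='X', prepend. Next row=LF[6]=1
  step 8: row=1, L[1]='y', prepend. Next row=LF[1]=7
Reversed output: yXxYYxY$

Answer: yXxYYxY$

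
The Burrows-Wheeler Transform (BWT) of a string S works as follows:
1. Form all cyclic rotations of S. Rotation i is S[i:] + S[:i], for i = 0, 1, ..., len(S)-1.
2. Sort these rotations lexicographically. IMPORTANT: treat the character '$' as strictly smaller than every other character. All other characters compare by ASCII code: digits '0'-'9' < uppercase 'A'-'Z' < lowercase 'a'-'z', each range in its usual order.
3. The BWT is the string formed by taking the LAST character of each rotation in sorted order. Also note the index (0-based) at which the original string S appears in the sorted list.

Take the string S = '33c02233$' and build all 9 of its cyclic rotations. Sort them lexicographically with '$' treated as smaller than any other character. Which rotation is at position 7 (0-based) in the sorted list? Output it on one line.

All 9 rotations (rotation i = S[i:]+S[:i]):
  rot[0] = 33c02233$
  rot[1] = 3c02233$3
  rot[2] = c02233$33
  rot[3] = 02233$33c
  rot[4] = 2233$33c0
  rot[5] = 233$33c02
  rot[6] = 33$33c022
  rot[7] = 3$33c0223
  rot[8] = $33c02233
Sorted (with $ < everything):
  sorted[0] = $33c02233
  sorted[1] = 02233$33c
  sorted[2] = 2233$33c0
  sorted[3] = 233$33c02
  sorted[4] = 3$33c0223
  sorted[5] = 33$33c022
  sorted[6] = 33c02233$
  sorted[7] = 3c02233$3
  sorted[8] = c02233$33
sorted[7] = 3c02233$3

Answer: 3c02233$3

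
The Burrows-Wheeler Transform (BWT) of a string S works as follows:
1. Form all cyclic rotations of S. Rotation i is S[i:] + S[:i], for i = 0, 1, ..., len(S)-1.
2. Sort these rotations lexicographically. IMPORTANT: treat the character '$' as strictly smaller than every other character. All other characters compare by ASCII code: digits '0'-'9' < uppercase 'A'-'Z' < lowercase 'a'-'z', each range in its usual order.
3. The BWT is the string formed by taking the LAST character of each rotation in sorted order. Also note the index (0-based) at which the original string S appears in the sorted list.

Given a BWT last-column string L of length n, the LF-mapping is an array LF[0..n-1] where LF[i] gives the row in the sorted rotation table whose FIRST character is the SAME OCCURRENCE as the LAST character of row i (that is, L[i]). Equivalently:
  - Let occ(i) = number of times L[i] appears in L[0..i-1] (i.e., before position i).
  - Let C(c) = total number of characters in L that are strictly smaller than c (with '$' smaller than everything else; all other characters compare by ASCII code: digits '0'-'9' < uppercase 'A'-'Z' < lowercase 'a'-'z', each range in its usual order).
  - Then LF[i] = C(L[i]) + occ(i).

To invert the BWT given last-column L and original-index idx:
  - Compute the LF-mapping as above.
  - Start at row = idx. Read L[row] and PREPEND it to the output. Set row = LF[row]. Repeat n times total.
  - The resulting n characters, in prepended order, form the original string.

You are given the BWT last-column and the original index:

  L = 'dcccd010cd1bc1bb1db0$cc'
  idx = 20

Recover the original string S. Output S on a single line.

Answer: d11c01cc01bcbbcdcdbc0d$

Derivation:
LF mapping: 19 12 13 14 20 1 4 2 15 21 5 8 16 6 9 10 7 22 11 3 0 17 18
Walk LF starting at row 20, prepending L[row]:
  step 1: row=20, L[20]='$', prepend. Next row=LF[20]=0
  step 2: row=0, L[0]='d', prepend. Next row=LF[0]=19
  step 3: row=19, L[19]='0', prepend. Next row=LF[19]=3
  step 4: row=3, L[3]='c', prepend. Next row=LF[3]=14
  step 5: row=14, L[14]='b', prepend. Next row=LF[14]=9
  step 6: row=9, L[9]='d', prepend. Next row=LF[9]=21
  step 7: row=21, L[21]='c', prepend. Next row=LF[21]=17
  step 8: row=17, L[17]='d', prepend. Next row=LF[17]=22
  step 9: row=22, L[22]='c', prepend. Next row=LF[22]=18
  step 10: row=18, L[18]='b', prepend. Next row=LF[18]=11
  step 11: row=11, L[11]='b', prepend. Next row=LF[11]=8
  step 12: row=8, L[8]='c', prepend. Next row=LF[8]=15
  step 13: row=15, L[15]='b', prepend. Next row=LF[15]=10
  step 14: row=10, L[10]='1', prepend. Next row=LF[10]=5
  step 15: row=5, L[5]='0', prepend. Next row=LF[5]=1
  step 16: row=1, L[1]='c', prepend. Next row=LF[1]=12
  step 17: row=12, L[12]='c', prepend. Next row=LF[12]=16
  step 18: row=16, L[16]='1', prepend. Next row=LF[16]=7
  step 19: row=7, L[7]='0', prepend. Next row=LF[7]=2
  step 20: row=2, L[2]='c', prepend. Next row=LF[2]=13
  step 21: row=13, L[13]='1', prepend. Next row=LF[13]=6
  step 22: row=6, L[6]='1', prepend. Next row=LF[6]=4
  step 23: row=4, L[4]='d', prepend. Next row=LF[4]=20
Reversed output: d11c01cc01bcbbcdcdbc0d$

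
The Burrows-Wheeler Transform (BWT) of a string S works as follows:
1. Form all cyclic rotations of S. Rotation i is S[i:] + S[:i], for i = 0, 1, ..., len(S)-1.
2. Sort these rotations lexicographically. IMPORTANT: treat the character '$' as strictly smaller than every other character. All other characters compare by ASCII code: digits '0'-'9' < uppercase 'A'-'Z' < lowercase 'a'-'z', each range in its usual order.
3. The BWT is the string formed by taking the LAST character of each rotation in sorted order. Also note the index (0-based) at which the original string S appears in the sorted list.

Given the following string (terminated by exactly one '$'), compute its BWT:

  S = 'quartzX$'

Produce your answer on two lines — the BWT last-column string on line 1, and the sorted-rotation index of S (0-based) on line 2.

All 8 rotations (rotation i = S[i:]+S[:i]):
  rot[0] = quartzX$
  rot[1] = uartzX$q
  rot[2] = artzX$qu
  rot[3] = rtzX$qua
  rot[4] = tzX$quar
  rot[5] = zX$quart
  rot[6] = X$quartz
  rot[7] = $quartzX
Sorted (with $ < everything):
  sorted[0] = $quartzX  (last char: 'X')
  sorted[1] = X$quartz  (last char: 'z')
  sorted[2] = artzX$qu  (last char: 'u')
  sorted[3] = quartzX$  (last char: '$')
  sorted[4] = rtzX$qua  (last char: 'a')
  sorted[5] = tzX$quar  (last char: 'r')
  sorted[6] = uartzX$q  (last char: 'q')
  sorted[7] = zX$quart  (last char: 't')
Last column: Xzu$arqt
Original string S is at sorted index 3

Answer: Xzu$arqt
3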